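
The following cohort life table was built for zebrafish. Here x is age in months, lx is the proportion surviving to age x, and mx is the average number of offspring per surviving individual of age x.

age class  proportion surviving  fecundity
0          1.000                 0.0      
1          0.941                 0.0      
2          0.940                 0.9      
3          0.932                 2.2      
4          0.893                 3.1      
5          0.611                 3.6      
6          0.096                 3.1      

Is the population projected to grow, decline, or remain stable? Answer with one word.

growing

R0 = Σ lx·mx = 0 + 0 + 0.846 + 2.0504 + 2.7683 + 2.1996 + 0.2976 = 8.1619
R0 > 1, so the population is growing.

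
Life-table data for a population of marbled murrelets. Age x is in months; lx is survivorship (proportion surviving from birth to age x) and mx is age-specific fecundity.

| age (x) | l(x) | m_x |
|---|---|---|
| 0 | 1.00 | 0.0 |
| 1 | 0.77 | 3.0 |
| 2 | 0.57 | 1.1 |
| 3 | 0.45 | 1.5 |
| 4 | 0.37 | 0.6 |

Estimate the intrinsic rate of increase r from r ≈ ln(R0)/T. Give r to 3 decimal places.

0.796

R0 = Σ lx·mx = 0 + 2.31 + 0.627 + 0.675 + 0.222 = 3.834
Σ x·lx·mx = 6.477; T = 6.477/3.834 = 1.68936…
r ≈ ln(R0)/T = ln(3.834)/1.68936… = 0.79551… → 0.796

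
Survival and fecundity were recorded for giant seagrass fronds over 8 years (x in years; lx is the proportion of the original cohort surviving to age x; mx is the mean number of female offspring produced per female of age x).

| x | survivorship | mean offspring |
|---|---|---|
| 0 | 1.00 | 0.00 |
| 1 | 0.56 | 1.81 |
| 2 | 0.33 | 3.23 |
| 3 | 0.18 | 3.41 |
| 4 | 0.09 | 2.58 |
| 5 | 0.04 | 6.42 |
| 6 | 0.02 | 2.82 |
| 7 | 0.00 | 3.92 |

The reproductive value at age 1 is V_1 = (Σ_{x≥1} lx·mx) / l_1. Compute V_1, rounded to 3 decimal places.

5.783

lx·mx for x ≥ 1: 1.0136, 1.0659, 0.6138, 0.2322, 0.2568, 0.0564, 0 → sum = 3.2387
V_1 = 3.2387 / l_1 = 3.2387 / 0.56 = 5.783393… → 5.783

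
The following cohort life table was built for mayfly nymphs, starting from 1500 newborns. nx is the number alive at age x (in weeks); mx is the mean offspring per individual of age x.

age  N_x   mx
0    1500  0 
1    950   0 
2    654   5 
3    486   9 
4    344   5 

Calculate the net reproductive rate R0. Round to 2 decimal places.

lx = nx/n0 = nx/1500: 1, 0.63333…, 0.436, 0.324, 0.22933…
lx·mx by age: 0, 0, 2.18, 2.916, 1.146667…
R0 = Σ lx·mx = 6.242667… → 6.24

6.24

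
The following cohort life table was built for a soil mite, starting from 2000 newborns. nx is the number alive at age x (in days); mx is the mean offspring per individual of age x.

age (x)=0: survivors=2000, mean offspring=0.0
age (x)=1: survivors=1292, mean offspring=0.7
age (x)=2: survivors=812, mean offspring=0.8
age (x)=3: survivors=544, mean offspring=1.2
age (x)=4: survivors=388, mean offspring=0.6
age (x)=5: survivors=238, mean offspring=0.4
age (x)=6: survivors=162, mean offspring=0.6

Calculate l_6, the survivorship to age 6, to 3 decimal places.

l_6 = n_6/n_0 = 162/2000 = 0.081 → 0.081

0.081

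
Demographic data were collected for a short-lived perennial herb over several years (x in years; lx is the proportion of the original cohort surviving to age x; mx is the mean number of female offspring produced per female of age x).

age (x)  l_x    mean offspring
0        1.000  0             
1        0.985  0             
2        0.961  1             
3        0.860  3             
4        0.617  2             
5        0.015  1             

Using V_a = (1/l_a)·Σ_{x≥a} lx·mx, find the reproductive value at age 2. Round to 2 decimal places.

4.98

lx·mx for x ≥ 2: 0.961, 2.58, 1.234, 0.015 → sum = 4.79
V_2 = 4.79 / l_2 = 4.79 / 0.961 = 4.984391… → 4.98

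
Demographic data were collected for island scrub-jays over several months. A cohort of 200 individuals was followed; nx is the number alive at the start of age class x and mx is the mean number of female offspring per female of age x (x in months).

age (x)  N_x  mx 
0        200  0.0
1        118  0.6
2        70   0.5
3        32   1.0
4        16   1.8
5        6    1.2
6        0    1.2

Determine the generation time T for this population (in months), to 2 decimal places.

2.23

lx = nx/n0 = nx/200: 1, 0.59, 0.35, 0.16, 0.08, 0.03, 0
lx·mx: 0, 0.354, 0.175, 0.16, 0.144, 0.036, 0 → R0 = 0.869
x·lx·mx: 0, 0.354, 0.35, 0.48, 0.576, 0.18, 0 → Σ = 1.94
T = 1.94 / 0.869 = 2.232451… → 2.23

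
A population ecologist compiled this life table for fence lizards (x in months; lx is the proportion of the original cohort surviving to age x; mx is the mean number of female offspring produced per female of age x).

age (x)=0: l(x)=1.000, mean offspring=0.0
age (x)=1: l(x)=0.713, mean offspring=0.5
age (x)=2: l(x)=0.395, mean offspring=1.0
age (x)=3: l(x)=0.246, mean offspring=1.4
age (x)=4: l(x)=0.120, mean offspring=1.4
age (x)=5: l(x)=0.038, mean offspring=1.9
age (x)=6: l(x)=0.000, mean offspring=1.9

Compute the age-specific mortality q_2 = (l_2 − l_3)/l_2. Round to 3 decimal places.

0.377

q_2 = (l_2 − l_3) / l_2 = (0.395 − 0.246) / 0.395
     = 0.149 / 0.395 = 0.377215… → 0.377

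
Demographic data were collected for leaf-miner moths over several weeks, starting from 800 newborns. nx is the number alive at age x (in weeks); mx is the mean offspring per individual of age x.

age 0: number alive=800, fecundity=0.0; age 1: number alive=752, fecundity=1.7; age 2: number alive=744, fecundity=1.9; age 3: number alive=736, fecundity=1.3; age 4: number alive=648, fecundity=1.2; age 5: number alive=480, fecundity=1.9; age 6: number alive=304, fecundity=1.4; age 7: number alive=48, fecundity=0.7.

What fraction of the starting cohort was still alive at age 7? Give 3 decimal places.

0.060

l_7 = n_7/n_0 = 48/800 = 0.06 → 0.060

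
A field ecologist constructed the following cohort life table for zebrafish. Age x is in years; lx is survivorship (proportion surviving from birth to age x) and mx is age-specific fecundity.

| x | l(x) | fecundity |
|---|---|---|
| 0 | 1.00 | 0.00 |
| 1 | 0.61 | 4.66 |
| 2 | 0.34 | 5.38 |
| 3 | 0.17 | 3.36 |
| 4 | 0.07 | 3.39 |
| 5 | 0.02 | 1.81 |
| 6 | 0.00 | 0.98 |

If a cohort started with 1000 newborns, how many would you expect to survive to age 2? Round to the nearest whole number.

340

Expected survivors = N0 · l_2 = 1000 × 0.34 = 340 → 340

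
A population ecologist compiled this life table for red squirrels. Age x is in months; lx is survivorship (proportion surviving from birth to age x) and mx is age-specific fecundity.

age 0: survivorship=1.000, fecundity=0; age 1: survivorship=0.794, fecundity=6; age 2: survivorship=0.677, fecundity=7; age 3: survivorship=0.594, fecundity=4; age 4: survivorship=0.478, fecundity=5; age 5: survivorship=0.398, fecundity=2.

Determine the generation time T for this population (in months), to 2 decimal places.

2.32

lx·mx: 0, 4.764, 4.739, 2.376, 2.39, 0.796 → R0 = 15.065
x·lx·mx: 0, 4.764, 9.478, 7.128, 9.56, 3.98 → Σ = 34.91
T = 34.91 / 15.065 = 2.317292… → 2.32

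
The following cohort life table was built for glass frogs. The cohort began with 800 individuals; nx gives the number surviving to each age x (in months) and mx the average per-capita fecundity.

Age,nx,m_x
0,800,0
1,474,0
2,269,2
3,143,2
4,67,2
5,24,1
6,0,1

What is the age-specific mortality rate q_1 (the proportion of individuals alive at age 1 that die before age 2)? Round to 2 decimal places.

lx = nx/n0 = nx/800: 1, 0.5925, 0.33625, 0.17875, 0.08375, 0.03, 0
q_1 = (l_1 − l_2) / l_1 = (0.5925 − 0.33625) / 0.5925
     = 0.25625 / 0.5925 = 0.432489… → 0.43

0.43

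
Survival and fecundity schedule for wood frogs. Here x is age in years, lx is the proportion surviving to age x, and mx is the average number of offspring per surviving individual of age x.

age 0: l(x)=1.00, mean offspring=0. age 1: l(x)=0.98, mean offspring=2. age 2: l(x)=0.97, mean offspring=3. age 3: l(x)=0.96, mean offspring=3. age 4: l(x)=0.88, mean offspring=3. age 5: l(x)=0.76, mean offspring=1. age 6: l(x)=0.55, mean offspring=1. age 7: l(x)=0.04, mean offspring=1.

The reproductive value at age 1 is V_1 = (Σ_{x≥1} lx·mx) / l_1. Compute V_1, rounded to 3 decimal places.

11.980

lx·mx for x ≥ 1: 1.96, 2.91, 2.88, 2.64, 0.76, 0.55, 0.04 → sum = 11.74
V_1 = 11.74 / l_1 = 11.74 / 0.98 = 11.979592… → 11.980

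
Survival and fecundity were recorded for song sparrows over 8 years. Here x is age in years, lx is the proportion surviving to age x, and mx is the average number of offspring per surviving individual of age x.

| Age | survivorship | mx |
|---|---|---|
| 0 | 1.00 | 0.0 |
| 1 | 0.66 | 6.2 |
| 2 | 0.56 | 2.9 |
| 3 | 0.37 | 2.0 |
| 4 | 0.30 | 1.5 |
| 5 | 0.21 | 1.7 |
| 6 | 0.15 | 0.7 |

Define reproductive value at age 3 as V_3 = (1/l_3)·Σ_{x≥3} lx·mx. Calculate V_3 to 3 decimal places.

4.465

lx·mx for x ≥ 3: 0.74, 0.45, 0.357, 0.105 → sum = 1.652
V_3 = 1.652 / l_3 = 1.652 / 0.37 = 4.464865… → 4.465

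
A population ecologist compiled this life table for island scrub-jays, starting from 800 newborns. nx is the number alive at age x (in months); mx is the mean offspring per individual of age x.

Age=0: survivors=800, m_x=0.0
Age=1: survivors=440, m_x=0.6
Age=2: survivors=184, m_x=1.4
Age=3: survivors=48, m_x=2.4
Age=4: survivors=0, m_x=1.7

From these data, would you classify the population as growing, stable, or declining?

lx = nx/n0 = nx/800: 1, 0.55, 0.23, 0.06, 0
R0 = Σ lx·mx = 0 + 0.33 + 0.322 + 0.144 + 0 = 0.796
R0 < 1, so the population is declining.

declining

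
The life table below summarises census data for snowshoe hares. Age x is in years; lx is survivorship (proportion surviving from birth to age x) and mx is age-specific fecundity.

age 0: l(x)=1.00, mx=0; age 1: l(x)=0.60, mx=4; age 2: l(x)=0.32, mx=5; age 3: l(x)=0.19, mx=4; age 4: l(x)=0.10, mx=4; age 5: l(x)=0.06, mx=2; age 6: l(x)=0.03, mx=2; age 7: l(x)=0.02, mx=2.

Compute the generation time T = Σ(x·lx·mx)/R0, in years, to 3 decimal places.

lx·mx: 0, 2.4, 1.6, 0.76, 0.4, 0.12, 0.06, 0.04 → R0 = 5.38
x·lx·mx: 0, 2.4, 3.2, 2.28, 1.6, 0.6, 0.36, 0.28 → Σ = 10.72
T = 10.72 / 5.38 = 1.992565… → 1.993

1.993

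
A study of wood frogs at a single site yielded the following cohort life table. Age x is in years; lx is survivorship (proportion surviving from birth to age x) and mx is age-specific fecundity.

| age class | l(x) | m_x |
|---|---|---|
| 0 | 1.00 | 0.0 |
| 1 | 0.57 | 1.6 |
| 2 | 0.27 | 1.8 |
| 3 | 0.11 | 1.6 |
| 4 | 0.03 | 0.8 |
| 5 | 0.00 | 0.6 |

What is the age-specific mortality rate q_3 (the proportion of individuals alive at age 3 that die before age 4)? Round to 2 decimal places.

0.73

q_3 = (l_3 − l_4) / l_3 = (0.11 − 0.03) / 0.11
     = 0.08 / 0.11 = 0.727273… → 0.73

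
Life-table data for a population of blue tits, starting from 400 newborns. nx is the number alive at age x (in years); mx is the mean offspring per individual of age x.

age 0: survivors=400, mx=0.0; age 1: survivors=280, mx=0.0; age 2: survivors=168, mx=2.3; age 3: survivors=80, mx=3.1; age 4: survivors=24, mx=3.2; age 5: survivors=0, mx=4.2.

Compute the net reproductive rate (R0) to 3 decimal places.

lx = nx/n0 = nx/400: 1, 0.7, 0.42, 0.2, 0.06, 0
lx·mx by age: 0, 0, 0.966, 0.62, 0.192, 0
R0 = Σ lx·mx = 1.778 → 1.778

1.778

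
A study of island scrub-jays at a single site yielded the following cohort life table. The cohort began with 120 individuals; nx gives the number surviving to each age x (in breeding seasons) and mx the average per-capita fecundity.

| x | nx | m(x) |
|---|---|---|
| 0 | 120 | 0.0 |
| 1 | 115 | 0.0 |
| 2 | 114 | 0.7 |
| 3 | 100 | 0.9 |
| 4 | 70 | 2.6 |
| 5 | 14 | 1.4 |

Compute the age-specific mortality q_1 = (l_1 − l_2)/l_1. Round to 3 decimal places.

lx = nx/n0 = nx/120: 1, 0.95833…, 0.95, 0.83333…, 0.58333…, 0.11667…
q_1 = (l_1 − l_2) / l_1 = (0.958333… − 0.95) / 0.958333…
     = 0.008333… / 0.958333… = 0.008696… → 0.009

0.009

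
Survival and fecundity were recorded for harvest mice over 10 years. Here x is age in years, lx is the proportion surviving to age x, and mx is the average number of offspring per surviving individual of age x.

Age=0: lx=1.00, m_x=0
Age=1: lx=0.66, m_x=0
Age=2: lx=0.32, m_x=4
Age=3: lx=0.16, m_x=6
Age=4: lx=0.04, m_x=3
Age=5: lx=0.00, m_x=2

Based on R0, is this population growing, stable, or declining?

growing

R0 = Σ lx·mx = 0 + 0 + 1.28 + 0.96 + 0.12 + 0 = 2.36
R0 > 1, so the population is growing.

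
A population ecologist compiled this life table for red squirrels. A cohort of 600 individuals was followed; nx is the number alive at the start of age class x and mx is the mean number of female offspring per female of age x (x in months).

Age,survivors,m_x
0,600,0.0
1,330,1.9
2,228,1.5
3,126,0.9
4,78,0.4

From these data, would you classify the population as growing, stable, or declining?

lx = nx/n0 = nx/600: 1, 0.55, 0.38, 0.21, 0.13
R0 = Σ lx·mx = 0 + 1.045 + 0.57 + 0.189 + 0.052 = 1.856
R0 > 1, so the population is growing.

growing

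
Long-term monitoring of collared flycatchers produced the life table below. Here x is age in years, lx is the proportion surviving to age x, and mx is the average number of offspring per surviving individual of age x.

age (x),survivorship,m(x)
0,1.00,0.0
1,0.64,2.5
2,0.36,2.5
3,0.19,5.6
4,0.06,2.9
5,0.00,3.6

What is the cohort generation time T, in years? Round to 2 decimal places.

lx·mx: 0, 1.6, 0.9, 1.064, 0.174, 0 → R0 = 3.738
x·lx·mx: 0, 1.6, 1.8, 3.192, 0.696, 0 → Σ = 7.288
T = 7.288 / 3.738 = 1.949706… → 1.95

1.95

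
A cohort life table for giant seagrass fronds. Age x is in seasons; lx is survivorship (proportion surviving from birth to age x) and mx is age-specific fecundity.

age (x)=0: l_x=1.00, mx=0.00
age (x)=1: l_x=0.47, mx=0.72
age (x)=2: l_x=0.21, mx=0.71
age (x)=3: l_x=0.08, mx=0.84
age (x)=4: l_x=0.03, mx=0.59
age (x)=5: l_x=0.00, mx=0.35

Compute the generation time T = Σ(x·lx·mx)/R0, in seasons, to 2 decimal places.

lx·mx: 0, 0.3384, 0.1491, 0.0672, 0.0177, 0 → R0 = 0.5724
x·lx·mx: 0, 0.3384, 0.2982, 0.2016, 0.0708, 0 → Σ = 0.909
T = 0.909 / 0.5724 = 1.58805… → 1.59

1.59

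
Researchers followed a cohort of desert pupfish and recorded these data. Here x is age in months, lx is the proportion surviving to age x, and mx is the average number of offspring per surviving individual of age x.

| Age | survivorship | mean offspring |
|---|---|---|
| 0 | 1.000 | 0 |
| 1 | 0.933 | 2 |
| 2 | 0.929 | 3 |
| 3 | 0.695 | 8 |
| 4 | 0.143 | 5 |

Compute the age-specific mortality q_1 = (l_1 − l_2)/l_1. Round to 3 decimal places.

0.004

q_1 = (l_1 − l_2) / l_1 = (0.933 − 0.929) / 0.933
     = 0.004 / 0.933 = 0.004287… → 0.004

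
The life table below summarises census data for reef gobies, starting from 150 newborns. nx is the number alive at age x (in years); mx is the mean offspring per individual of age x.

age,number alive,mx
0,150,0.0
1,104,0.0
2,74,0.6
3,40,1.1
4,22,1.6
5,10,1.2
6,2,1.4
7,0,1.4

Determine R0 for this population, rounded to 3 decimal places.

lx = nx/n0 = nx/150: 1, 0.69333…, 0.49333…, 0.26667…, 0.14667…, 0.06667…, 0.01333…, 0
lx·mx by age: 0, 0, 0.296…, 0.293333…, 0.234667…, 0.08…, 0.018667…, 0
R0 = Σ lx·mx = 0.922667… → 0.923

0.923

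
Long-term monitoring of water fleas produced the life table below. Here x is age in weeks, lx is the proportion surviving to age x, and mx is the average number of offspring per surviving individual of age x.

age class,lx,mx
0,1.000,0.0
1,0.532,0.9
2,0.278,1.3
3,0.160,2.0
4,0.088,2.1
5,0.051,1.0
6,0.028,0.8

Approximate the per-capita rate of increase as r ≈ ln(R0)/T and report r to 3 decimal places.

0.151

R0 = Σ lx·mx = 0 + 0.4788 + 0.3614 + 0.32 + 0.1848 + 0.051 + 0.0224 = 1.4184
Σ x·lx·mx = 3.2902; T = 3.2902/1.4184 = 2.31966…
r ≈ ln(R0)/T = ln(1.4184)/2.31966… = 0.15068… → 0.151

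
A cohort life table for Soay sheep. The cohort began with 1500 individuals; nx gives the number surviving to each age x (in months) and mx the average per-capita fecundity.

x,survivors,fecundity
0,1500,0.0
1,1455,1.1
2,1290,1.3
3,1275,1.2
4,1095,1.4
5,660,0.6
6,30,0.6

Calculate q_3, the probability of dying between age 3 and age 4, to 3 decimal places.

0.141

lx = nx/n0 = nx/1500: 1, 0.97, 0.86, 0.85, 0.73, 0.44, 0.02
q_3 = (l_3 − l_4) / l_3 = (0.85 − 0.73) / 0.85
     = 0.12 / 0.85 = 0.141176… → 0.141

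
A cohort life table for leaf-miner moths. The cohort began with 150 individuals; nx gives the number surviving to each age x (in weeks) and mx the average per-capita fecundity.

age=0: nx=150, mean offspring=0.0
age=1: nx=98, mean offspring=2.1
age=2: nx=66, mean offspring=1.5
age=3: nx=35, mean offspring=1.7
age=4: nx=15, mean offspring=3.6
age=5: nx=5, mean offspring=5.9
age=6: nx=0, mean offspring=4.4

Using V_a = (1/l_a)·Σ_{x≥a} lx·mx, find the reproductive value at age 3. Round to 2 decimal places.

lx = nx/n0 = nx/150: 1, 0.65333…, 0.44, 0.23333…, 0.1, 0.03333…, 0
lx·mx for x ≥ 3: 0.396667…, 0.36, 0.196667…, 0 → sum = 0.953333…
V_3 = 0.953333… / l_3 = 0.953333… / 0.233333… = 4.085714… → 4.09

4.09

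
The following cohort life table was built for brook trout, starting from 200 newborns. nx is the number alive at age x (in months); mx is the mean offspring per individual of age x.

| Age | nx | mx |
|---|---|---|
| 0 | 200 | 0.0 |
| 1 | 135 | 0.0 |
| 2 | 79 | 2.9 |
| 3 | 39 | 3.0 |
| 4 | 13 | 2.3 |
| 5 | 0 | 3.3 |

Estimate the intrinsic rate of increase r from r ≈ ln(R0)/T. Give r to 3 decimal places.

0.256

lx = nx/n0 = nx/200: 1, 0.675, 0.395, 0.195, 0.065, 0
R0 = Σ lx·mx = 0 + 0 + 1.1455 + 0.585 + 0.1495 + 0 = 1.88
Σ x·lx·mx = 4.644; T = 4.644/1.88 = 2.47021…
r ≈ ln(R0)/T = ln(1.88)/2.47021… = 0.25555… → 0.256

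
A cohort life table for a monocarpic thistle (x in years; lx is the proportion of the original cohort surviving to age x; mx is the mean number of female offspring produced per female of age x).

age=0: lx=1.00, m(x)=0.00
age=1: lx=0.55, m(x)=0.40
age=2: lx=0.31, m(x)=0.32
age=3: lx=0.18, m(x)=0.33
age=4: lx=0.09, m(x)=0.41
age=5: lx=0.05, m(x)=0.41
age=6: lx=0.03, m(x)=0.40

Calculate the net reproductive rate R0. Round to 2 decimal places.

0.45

lx·mx by age: 0, 0.22, 0.0992, 0.0594, 0.0369, 0.0205, 0.012
R0 = Σ lx·mx = 0.448 → 0.45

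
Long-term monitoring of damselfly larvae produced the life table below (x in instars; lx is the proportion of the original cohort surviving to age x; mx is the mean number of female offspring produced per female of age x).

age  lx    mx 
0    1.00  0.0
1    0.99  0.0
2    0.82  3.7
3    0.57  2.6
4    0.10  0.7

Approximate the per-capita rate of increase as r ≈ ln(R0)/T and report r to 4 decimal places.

0.6471

R0 = Σ lx·mx = 0 + 0 + 3.034 + 1.482 + 0.07 = 4.586
Σ x·lx·mx = 10.794; T = 10.794/4.586 = 2.35369…
r ≈ ln(R0)/T = ln(4.586)/2.35369… = 0.647074… → 0.6471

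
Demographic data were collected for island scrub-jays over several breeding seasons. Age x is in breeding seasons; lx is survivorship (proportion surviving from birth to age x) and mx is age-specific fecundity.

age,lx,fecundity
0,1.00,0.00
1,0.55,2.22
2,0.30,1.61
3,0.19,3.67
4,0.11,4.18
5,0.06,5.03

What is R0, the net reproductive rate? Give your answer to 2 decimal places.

3.16

lx·mx by age: 0, 1.221, 0.483, 0.6973, 0.4598, 0.3018
R0 = Σ lx·mx = 3.1629 → 3.16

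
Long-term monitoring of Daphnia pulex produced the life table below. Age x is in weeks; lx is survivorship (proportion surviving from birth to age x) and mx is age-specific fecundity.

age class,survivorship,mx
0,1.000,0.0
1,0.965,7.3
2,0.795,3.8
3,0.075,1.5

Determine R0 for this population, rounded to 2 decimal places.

lx·mx by age: 0, 7.0445, 3.021, 0.1125
R0 = Σ lx·mx = 10.178 → 10.18

10.18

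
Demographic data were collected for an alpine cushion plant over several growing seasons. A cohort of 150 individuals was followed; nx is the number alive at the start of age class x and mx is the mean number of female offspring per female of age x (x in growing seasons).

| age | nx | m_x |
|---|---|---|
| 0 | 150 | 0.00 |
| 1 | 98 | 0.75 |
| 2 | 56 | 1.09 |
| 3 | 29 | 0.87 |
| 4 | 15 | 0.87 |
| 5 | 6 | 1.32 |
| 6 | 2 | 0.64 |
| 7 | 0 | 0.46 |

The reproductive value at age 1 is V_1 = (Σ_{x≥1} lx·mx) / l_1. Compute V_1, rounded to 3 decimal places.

lx = nx/n0 = nx/150: 1, 0.65333…, 0.37333…, 0.19333…, 0.1, 0.04, 0.01333…, 0
lx·mx for x ≥ 1: 0.49…, 0.406933…, 0.1682…, 0.087, 0.0528, 0.008533…, 0 → sum = 1.213467…
V_1 = 1.213467… / l_1 = 1.213467… / 0.653333… = 1.857347… → 1.857

1.857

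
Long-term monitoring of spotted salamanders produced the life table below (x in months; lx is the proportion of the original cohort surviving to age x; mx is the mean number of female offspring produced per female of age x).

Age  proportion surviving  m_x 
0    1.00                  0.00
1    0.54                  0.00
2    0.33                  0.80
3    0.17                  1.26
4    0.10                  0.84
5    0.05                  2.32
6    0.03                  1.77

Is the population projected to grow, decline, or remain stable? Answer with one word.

R0 = Σ lx·mx = 0 + 0 + 0.264 + 0.2142 + 0.084 + 0.116 + 0.0531 = 0.7313
R0 < 1, so the population is declining.

declining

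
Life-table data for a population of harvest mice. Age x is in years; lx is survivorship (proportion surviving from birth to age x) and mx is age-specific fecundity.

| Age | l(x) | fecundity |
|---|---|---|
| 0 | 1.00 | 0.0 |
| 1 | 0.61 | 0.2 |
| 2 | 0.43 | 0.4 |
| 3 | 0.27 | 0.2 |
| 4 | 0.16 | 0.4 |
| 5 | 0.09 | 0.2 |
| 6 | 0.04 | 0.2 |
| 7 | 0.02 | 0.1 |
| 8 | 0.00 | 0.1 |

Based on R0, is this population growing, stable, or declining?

R0 = Σ lx·mx = 0 + 0.122 + 0.172 + 0.054 + 0.064 + 0.018 + 0.008 + 0.002 + 0 = 0.44
R0 < 1, so the population is declining.

declining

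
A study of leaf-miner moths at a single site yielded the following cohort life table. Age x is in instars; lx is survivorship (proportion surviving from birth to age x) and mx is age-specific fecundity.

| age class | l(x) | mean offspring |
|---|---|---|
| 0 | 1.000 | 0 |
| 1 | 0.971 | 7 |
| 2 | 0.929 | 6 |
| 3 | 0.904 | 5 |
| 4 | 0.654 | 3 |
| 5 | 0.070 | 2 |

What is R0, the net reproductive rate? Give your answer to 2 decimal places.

lx·mx by age: 0, 6.797, 5.574, 4.52, 1.962, 0.14
R0 = Σ lx·mx = 18.993 → 18.99

18.99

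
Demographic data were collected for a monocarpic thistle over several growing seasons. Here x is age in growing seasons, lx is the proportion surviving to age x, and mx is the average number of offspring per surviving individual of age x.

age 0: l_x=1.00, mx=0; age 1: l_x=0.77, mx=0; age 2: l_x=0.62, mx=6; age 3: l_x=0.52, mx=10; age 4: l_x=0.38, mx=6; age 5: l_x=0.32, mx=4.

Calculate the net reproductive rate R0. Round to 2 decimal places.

lx·mx by age: 0, 0, 3.72, 5.2, 2.28, 1.28
R0 = Σ lx·mx = 12.48 → 12.48

12.48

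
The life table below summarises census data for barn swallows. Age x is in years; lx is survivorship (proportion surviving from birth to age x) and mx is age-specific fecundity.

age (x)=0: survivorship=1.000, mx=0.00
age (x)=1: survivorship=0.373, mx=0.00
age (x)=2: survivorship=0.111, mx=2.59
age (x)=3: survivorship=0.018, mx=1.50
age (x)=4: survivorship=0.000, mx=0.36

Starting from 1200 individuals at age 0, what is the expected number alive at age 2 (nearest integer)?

133

Expected survivors = N0 · l_2 = 1200 × 0.111 = 133.2 → 133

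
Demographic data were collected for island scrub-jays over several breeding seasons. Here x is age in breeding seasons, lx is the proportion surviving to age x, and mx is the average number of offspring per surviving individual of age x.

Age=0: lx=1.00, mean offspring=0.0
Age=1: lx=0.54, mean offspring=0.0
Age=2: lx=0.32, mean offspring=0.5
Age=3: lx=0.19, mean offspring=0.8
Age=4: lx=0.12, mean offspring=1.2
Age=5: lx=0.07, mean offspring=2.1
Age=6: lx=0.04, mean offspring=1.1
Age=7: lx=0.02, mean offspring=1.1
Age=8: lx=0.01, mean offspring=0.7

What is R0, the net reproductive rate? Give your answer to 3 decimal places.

0.676

lx·mx by age: 0, 0, 0.16, 0.152, 0.144, 0.147, 0.044, 0.022, 0.007
R0 = Σ lx·mx = 0.676 → 0.676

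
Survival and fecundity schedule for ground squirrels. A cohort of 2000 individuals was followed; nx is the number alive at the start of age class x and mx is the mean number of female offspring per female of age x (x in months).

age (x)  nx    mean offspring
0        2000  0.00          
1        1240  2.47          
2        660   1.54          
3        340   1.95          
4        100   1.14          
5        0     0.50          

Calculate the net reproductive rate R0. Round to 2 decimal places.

lx = nx/n0 = nx/2000: 1, 0.62, 0.33, 0.17, 0.05, 0
lx·mx by age: 0, 1.5314, 0.5082, 0.3315, 0.057, 0
R0 = Σ lx·mx = 2.4281 → 2.43

2.43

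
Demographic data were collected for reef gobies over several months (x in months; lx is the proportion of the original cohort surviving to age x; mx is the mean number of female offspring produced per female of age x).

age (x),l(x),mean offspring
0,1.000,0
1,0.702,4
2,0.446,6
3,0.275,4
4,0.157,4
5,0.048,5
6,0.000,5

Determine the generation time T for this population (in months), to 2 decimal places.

lx·mx: 0, 2.808, 2.676, 1.1, 0.628, 0.24, 0 → R0 = 7.452
x·lx·mx: 0, 2.808, 5.352, 3.3, 2.512, 1.2, 0 → Σ = 15.172
T = 15.172 / 7.452 = 2.035963… → 2.04

2.04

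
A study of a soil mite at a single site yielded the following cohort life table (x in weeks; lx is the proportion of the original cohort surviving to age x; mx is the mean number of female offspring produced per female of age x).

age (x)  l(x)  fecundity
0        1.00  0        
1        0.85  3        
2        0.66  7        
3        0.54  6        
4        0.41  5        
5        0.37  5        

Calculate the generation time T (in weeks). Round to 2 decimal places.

lx·mx: 0, 2.55, 4.62, 3.24, 2.05, 1.85 → R0 = 14.31
x·lx·mx: 0, 2.55, 9.24, 9.72, 8.2, 9.25 → Σ = 38.96
T = 38.96 / 14.31 = 2.722572… → 2.72

2.72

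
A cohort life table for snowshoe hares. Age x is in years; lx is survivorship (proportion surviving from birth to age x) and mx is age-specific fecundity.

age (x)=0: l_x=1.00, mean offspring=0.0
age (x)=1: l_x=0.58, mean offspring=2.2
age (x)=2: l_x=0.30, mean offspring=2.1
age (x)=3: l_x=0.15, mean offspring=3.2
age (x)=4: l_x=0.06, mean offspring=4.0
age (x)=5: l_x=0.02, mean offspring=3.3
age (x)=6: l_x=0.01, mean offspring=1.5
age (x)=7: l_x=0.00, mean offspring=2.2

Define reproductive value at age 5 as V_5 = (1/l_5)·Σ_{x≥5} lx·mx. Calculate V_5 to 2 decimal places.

4.05

lx·mx for x ≥ 5: 0.066, 0.015, 0 → sum = 0.081
V_5 = 0.081 / l_5 = 0.081 / 0.02 = 4.05 → 4.05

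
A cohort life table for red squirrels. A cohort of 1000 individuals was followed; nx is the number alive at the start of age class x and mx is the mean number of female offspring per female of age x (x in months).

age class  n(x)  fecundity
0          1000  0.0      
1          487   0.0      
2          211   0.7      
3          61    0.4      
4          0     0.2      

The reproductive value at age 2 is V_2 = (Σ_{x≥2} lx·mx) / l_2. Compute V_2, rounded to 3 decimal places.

lx = nx/n0 = nx/1000: 1, 0.487, 0.211, 0.061, 0
lx·mx for x ≥ 2: 0.1477, 0.0244, 0 → sum = 0.1721
V_2 = 0.1721 / l_2 = 0.1721 / 0.211 = 0.81564… → 0.816

0.816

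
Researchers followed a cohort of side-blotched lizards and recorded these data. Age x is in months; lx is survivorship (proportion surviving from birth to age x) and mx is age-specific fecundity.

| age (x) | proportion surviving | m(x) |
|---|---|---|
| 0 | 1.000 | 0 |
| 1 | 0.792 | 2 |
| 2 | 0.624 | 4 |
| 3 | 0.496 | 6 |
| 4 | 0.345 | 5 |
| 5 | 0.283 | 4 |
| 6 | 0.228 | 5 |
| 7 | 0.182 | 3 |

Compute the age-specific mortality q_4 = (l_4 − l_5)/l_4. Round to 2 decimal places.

0.18

q_4 = (l_4 − l_5) / l_4 = (0.345 − 0.283) / 0.345
     = 0.062 / 0.345 = 0.17971… → 0.18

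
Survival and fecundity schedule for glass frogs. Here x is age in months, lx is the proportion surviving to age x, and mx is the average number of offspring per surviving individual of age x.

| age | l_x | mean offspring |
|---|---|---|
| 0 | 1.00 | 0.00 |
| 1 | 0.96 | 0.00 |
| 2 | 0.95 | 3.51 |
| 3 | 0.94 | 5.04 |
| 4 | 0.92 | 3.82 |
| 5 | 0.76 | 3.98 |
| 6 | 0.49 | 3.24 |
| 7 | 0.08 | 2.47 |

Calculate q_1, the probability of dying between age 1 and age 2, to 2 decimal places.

q_1 = (l_1 − l_2) / l_1 = (0.96 − 0.95) / 0.96
     = 0.01 / 0.96 = 0.010417… → 0.01

0.01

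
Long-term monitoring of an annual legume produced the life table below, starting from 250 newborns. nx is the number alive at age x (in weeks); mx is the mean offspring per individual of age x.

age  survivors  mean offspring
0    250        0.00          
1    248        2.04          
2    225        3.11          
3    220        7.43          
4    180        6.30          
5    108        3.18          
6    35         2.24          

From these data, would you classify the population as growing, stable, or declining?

growing

lx = nx/n0 = nx/250: 1, 0.992, 0.9, 0.88, 0.72, 0.432, 0.14
R0 = Σ lx·mx = 0 + 2.02368 + 2.799 + 6.5384 + 4.536 + 1.37376 + 0.3136 = 17.58444
R0 > 1, so the population is growing.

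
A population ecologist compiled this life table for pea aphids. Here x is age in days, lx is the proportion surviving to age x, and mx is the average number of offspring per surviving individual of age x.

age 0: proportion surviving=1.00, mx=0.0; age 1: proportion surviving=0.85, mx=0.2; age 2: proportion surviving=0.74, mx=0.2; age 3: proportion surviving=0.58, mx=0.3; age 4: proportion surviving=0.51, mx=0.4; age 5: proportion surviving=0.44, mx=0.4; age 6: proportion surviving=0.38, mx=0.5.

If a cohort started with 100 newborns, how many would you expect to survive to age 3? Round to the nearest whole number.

58

Expected survivors = N0 · l_3 = 100 × 0.58 = 58 → 58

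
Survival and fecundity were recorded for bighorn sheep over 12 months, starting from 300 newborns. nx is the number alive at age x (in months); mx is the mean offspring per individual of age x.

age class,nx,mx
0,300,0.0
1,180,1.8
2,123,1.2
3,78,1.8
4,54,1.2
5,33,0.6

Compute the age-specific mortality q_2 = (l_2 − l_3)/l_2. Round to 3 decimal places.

lx = nx/n0 = nx/300: 1, 0.6, 0.41, 0.26, 0.18, 0.11
q_2 = (l_2 − l_3) / l_2 = (0.41 − 0.26) / 0.41
     = 0.15 / 0.41 = 0.365854… → 0.366

0.366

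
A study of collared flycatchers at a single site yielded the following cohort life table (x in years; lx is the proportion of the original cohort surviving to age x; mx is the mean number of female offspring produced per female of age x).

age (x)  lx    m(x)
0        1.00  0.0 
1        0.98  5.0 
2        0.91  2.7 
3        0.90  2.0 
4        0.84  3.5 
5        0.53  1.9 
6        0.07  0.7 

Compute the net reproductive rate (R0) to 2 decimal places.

13.15

lx·mx by age: 0, 4.9, 2.457, 1.8, 2.94, 1.007, 0.049
R0 = Σ lx·mx = 13.153 → 13.15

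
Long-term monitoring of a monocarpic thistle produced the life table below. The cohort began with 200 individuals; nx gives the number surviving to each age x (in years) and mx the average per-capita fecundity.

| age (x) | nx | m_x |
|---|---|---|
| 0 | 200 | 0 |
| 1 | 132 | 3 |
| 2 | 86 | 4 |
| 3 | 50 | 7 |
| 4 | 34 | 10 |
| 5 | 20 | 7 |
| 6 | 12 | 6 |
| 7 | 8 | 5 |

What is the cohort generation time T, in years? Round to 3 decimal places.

2.917

lx = nx/n0 = nx/200: 1, 0.66, 0.43, 0.25, 0.17, 0.1, 0.06, 0.04
lx·mx: 0, 1.98, 1.72, 1.75, 1.7, 0.7, 0.36, 0.2 → R0 = 8.41
x·lx·mx: 0, 1.98, 3.44, 5.25, 6.8, 3.5, 2.16, 1.4 → Σ = 24.53
T = 24.53 / 8.41 = 2.916766… → 2.917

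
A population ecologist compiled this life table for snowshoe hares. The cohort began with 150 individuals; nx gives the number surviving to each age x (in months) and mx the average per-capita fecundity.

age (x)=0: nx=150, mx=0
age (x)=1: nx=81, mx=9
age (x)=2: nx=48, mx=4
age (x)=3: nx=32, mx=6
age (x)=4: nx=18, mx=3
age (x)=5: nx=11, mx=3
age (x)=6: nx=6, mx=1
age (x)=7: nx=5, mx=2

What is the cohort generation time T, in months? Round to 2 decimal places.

1.79

lx = nx/n0 = nx/150: 1, 0.54, 0.32, 0.21333…, 0.12, 0.07333…, 0.04, 0.03333…
lx·mx: 0, 4.86, 1.28, 1.28…, 0.36, 0.22…, 0.04, 0.066667… → R0 = 8.106667…
x·lx·mx: 0, 4.86, 2.56, 3.84…, 1.44, 1.1…, 0.24, 0.466667… → Σ = 14.506667…
T = 14.506667… / 8.106667… = 1.789474… → 1.79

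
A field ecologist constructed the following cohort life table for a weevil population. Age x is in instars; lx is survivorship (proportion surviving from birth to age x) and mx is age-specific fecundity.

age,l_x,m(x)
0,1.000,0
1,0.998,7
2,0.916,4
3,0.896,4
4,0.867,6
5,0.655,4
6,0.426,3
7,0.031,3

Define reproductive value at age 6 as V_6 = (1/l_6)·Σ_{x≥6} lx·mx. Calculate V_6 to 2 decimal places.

3.22

lx·mx for x ≥ 6: 1.278, 0.093 → sum = 1.371
V_6 = 1.371 / l_6 = 1.371 / 0.426 = 3.21831… → 3.22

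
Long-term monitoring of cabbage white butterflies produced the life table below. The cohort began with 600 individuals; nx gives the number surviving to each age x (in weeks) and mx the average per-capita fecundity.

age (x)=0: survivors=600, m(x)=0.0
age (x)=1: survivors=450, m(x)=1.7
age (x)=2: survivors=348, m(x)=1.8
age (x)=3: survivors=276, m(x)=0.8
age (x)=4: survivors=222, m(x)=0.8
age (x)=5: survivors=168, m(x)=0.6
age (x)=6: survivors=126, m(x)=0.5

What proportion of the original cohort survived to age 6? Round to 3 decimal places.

l_6 = n_6/n_0 = 126/600 = 0.21 → 0.210

0.210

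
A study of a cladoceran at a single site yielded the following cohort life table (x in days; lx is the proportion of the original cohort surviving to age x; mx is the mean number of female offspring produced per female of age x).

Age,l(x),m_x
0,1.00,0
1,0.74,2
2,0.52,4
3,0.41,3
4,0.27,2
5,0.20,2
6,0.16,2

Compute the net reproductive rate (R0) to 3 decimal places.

6.050

lx·mx by age: 0, 1.48, 2.08, 1.23, 0.54, 0.4, 0.32
R0 = Σ lx·mx = 6.05 → 6.050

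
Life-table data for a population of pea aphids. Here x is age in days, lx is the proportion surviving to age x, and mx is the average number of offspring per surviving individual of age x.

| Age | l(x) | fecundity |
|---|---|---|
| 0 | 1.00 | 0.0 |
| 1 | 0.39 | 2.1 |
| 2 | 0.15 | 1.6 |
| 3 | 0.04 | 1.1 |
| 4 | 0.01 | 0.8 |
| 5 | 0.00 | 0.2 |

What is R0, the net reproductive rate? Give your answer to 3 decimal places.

lx·mx by age: 0, 0.819, 0.24, 0.044, 0.008, 0
R0 = Σ lx·mx = 1.111 → 1.111

1.111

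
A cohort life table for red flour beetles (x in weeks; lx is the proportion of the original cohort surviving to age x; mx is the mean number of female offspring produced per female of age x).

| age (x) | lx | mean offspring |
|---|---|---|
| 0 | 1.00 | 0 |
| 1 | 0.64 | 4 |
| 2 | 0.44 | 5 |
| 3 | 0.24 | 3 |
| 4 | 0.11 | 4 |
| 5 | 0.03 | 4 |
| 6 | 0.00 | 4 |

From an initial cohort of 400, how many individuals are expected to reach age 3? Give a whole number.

96

Expected survivors = N0 · l_3 = 400 × 0.24 = 96 → 96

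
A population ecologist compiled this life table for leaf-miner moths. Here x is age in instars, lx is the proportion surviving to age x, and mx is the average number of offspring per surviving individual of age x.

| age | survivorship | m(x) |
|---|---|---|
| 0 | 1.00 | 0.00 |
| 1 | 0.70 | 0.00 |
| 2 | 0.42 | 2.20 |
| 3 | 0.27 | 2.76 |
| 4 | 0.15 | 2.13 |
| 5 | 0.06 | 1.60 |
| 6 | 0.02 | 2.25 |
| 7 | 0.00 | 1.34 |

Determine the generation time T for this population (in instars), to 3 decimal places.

2.870

lx·mx: 0, 0, 0.924, 0.7452, 0.3195, 0.096, 0.045, 0 → R0 = 2.1297
x·lx·mx: 0, 0, 1.848, 2.2356, 1.278, 0.48, 0.27, 0 → Σ = 6.1116
T = 6.1116 / 2.1297 = 2.8697… → 2.870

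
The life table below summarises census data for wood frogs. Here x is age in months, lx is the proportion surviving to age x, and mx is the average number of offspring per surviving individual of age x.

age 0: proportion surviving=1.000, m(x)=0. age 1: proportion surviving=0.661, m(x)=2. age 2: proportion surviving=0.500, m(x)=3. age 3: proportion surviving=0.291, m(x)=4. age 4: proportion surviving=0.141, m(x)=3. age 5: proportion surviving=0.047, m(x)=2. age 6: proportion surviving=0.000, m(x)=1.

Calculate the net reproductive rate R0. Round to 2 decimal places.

4.50

lx·mx by age: 0, 1.322, 1.5, 1.164, 0.423, 0.094, 0
R0 = Σ lx·mx = 4.503 → 4.50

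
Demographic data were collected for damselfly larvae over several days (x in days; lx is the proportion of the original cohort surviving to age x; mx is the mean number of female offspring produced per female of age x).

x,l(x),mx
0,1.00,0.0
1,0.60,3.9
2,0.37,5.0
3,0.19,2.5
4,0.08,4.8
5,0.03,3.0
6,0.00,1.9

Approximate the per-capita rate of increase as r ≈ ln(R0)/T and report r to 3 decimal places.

0.890

R0 = Σ lx·mx = 0 + 2.34 + 1.85 + 0.475 + 0.384 + 0.09 + 0 = 5.139
Σ x·lx·mx = 9.451; T = 9.451/5.139 = 1.83907…
r ≈ ln(R0)/T = ln(5.139)/1.83907… = 0.89005… → 0.890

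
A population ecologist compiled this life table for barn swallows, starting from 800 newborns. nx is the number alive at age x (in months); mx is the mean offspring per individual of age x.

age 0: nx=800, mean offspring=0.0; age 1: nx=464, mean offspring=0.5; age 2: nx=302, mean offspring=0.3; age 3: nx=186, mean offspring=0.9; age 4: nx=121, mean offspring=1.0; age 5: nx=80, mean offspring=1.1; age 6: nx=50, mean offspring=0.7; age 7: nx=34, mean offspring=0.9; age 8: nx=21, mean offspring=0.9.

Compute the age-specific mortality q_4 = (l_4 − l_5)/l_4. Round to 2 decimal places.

lx = nx/n0 = nx/800: 1, 0.58, 0.3775, 0.2325, 0.15125, 0.1, 0.0625, 0.0425, 0.02625
q_4 = (l_4 − l_5) / l_4 = (0.15125 − 0.1) / 0.15125
     = 0.05125 / 0.15125 = 0.338843… → 0.34

0.34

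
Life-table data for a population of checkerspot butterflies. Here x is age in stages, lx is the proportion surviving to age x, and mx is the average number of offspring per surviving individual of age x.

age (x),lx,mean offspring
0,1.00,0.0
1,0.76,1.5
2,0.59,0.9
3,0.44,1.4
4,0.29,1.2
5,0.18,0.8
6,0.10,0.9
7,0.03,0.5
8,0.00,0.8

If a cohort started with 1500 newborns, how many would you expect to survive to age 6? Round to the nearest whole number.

Expected survivors = N0 · l_6 = 1500 × 0.10 = 150 → 150

150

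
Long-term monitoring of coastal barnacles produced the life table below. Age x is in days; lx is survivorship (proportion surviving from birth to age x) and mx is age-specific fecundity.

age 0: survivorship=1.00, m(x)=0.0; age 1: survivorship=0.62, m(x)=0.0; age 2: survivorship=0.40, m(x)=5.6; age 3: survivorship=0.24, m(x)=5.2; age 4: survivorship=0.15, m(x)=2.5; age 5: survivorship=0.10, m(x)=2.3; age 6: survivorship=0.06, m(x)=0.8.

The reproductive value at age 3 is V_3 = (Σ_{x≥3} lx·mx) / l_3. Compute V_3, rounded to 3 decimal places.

lx·mx for x ≥ 3: 1.248, 0.375, 0.23, 0.048 → sum = 1.901
V_3 = 1.901 / l_3 = 1.901 / 0.24 = 7.920833… → 7.921

7.921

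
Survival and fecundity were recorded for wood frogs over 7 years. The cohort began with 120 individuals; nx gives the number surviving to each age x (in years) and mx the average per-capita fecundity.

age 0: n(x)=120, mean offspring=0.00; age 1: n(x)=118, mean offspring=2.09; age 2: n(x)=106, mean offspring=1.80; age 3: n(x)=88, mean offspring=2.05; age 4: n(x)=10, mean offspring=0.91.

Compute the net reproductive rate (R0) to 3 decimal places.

5.224

lx = nx/n0 = nx/120: 1, 0.98333…, 0.88333…, 0.73333…, 0.08333…
lx·mx by age: 0, 2.055167…, 1.59…, 1.503333…, 0.075833…
R0 = Σ lx·mx = 5.224333… → 5.224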